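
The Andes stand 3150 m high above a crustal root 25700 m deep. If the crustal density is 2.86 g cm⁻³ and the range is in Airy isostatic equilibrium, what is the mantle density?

3.21 g cm⁻³

Airy balance: ρ_c h = (ρ_m − ρ_c) r → ρ_m = ρ_c (1 + h/r).
ρ_m = 2.86 × (1 + 3150 m/25700 m) = 3.21 g cm⁻³.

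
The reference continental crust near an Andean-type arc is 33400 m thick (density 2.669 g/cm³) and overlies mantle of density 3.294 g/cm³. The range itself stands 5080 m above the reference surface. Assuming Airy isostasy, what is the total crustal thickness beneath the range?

60200 m

Root depth r = h ρ_c / (ρ_m − ρ_c) = 5080 m × 2.669 / 0.625 = 21690 m.
Total thickness = T + h + r = 33400 m + 5080 m + 21690 m = 60200 m.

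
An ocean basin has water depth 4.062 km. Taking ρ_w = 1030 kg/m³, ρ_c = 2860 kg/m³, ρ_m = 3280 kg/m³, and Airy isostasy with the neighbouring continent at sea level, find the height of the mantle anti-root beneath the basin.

Isostatic balance requires: replacing crust with seawater at the top is compensated by replacing crust with mantle at the base: d (ρ_c − ρ_w) = a (ρ_m − ρ_c).
a = d (ρ_c − ρ_w)/(ρ_m − ρ_c) = 4.062 km × 1830/420 = 17.7 km.

17.7 km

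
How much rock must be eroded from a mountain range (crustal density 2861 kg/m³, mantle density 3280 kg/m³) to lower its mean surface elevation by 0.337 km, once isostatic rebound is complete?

Net drop Δ = e − u = e − e ρ_c/ρ_m = e (ρ_m − ρ_c)/ρ_m.
e = Δ ρ_m/(ρ_m − ρ_c) = 0.337 km × 3280/419 = 2.64 km.

2.64 km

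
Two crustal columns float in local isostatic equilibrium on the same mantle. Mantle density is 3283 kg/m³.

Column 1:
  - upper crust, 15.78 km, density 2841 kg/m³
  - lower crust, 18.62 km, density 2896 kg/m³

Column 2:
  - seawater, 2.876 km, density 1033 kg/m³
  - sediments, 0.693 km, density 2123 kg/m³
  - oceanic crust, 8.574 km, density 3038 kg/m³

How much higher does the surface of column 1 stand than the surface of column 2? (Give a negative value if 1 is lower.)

1.46 km

For any compensation level in the mantle, the mantle terms cancel and isostasy reduces to e = (Σt_1 − Σt_2) − (Σ(ρt)_1 − Σ(ρt)_2) / ρ_m.
Σt_1 = 34.4 km; Σt_2 = 12.143 km; Σ(ρt)_1 = 98754.5; Σ(ρt)_2 = 30489.959 (in km·kg/m³).
e = (34.4 − 12.143) − (98754.5 − 30489.959) / 3283 = 1.46 km.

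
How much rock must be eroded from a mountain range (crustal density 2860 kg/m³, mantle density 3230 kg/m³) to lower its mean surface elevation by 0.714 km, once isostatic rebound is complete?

Net drop Δ = e − u = e − e ρ_c/ρ_m = e (ρ_m − ρ_c)/ρ_m.
e = Δ ρ_m/(ρ_m − ρ_c) = 0.714 km × 3230/370 = 6.23 km.

6.23 km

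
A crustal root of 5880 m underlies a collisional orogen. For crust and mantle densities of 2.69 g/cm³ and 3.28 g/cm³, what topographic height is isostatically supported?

By Archimedes' principle applied to the lithosphere: ρ_c h = (ρ_m − ρ_c) r.
h = r (ρ_m − ρ_c) / ρ_c = 5880 m × (3.28 − 2.69) / 2.69 = 1290 m.

1290 m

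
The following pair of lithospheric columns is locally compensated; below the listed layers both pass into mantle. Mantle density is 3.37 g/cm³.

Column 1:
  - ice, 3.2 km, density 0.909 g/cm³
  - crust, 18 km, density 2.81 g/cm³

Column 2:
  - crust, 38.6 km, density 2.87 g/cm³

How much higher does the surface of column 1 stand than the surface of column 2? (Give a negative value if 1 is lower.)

For any compensation level in the mantle, the mantle terms cancel and isostasy reduces to e = (Σt_1 − Σt_2) − (Σ(ρt)_1 − Σ(ρt)_2) / ρ_m.
Σt_1 = 21.2 km; Σt_2 = 38.6 km; Σ(ρt)_1 = 53.4888; Σ(ρt)_2 = 110.782 (in km·g/cm³).
e = (21.2 − 38.6) − (53.4888 − 110.782) / 3.37 = −0.399 km.

−0.399 km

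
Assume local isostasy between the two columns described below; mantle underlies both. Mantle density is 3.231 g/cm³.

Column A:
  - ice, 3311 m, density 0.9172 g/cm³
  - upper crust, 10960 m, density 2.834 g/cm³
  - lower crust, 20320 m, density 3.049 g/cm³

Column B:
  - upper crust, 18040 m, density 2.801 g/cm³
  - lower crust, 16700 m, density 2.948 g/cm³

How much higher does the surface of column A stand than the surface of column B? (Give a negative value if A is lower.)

For any compensation level in the mantle, the mantle terms cancel and isostasy reduces to e = (Σt_A − Σt_B) − (Σ(ρt)_A − Σ(ρt)_B) / ρ_m.
Σt_A = 34591 m; Σt_B = 34740 m; Σ(ρt)_A = 96053.1692; Σ(ρt)_B = 99761.64 (in m·g/cm³).
e = (34591 − 34740) − (96053.1692 − 99761.64) / 3.231 = 999 m.

999 m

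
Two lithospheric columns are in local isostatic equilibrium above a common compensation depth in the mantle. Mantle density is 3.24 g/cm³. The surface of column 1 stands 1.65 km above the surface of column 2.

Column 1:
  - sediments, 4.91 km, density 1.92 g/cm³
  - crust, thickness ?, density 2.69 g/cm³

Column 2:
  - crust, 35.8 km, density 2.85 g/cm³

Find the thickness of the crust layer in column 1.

23.3 km

Take the compensation level at the base of the deeper column (depth z_c below the surface of column 1) and equate Σ ρ_i t_i down to z_c; mantle fills any gap and the z_c terms cancel.
Column 1: 4.91×1.92 + x×2.69 + (z_c − 4.91 − x)×3.24
Column 2: 1.65×0 + 35.8×2.85 + (z_c − 1.65 − 35.8)×3.24
The z_c×3.24 term appears on both sides and cancels. Collect the known terms of each column as K = Σ(ρt)_known − 3.24 × (depth of known layers): K_1 = 9.4272 − 3.24×4.91 = −6.4812; K_2 = 102.03 − 3.24×(1.65 + 35.8) = −19.308.
Balance: K_1 − x×(3.24 − 2.69) = K_2, so x = (K_1 − K_2)/(3.24 − 2.69) = 12.8268/0.55 = 23.3 km.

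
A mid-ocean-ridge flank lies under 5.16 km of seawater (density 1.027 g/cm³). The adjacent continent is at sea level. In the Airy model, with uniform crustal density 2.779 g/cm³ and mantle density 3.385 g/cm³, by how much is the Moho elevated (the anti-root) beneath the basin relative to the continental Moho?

14.9 km

Balancing pressure at the compensation depth: replacing crust with seawater at the top is compensated by replacing crust with mantle at the base: d (ρ_c − ρ_w) = a (ρ_m − ρ_c).
a = d (ρ_c − ρ_w)/(ρ_m − ρ_c) = 5.16 km × 1.752/0.606 = 14.9 km.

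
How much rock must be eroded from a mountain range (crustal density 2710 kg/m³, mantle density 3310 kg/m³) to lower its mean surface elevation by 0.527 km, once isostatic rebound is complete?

Net drop Δ = e − u = e − e ρ_c/ρ_m = e (ρ_m − ρ_c)/ρ_m.
e = Δ ρ_m/(ρ_m − ρ_c) = 0.527 km × 3310/600 = 2.91 km.

2.91 km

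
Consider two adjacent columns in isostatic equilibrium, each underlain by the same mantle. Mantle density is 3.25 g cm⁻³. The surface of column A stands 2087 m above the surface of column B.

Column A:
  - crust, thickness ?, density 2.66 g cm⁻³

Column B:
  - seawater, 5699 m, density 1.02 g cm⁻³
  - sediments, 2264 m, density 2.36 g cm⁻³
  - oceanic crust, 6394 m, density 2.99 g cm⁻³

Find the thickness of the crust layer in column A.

39300 m

Take the compensation level at the base of the deeper column (depth z_c below the surface of column A) and equate Σ ρ_i t_i down to z_c; mantle fills any gap and the z_c terms cancel.
Column A: x×2.66 + (z_c − 0 − x)×3.25
Column B: 2087×0 + 5699×1.02 + 2264×2.36 + 6394×2.99 + (z_c − 2087 − 14357)×3.25
The z_c×3.25 term appears on both sides and cancels. Collect the known terms of each column as K = Σ(ρt)_known − 3.25 × (depth of known layers): K_A = 0 − 3.25×0 = 0; K_B = 30274.08 − 3.25×(2087 + 14357) = −23168.92.
Balance: K_A − x×(3.25 − 2.66) = K_B, so x = (K_A − K_B)/(3.25 − 2.66) = 23168.9/0.59 = 39300 m.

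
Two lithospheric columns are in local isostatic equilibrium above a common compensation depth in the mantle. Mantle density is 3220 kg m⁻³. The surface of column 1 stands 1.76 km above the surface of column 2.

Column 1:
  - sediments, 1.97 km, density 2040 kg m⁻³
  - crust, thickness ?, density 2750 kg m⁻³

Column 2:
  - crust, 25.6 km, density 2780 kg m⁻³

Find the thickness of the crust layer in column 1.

31.1 km

Take the compensation level at the base of the deeper column (depth z_c below the surface of column 1) and equate Σ ρ_i t_i down to z_c; mantle fills any gap and the z_c terms cancel.
Column 1: 1.97×2040 + x×2750 + (z_c − 1.97 − x)×3220
Column 2: 1.76×0 + 25.6×2780 + (z_c − 1.76 − 25.6)×3220
The z_c×3220 term appears on both sides and cancels. Collect the known terms of each column as K = Σ(ρt)_known − 3220 × (depth of known layers): K_1 = 4018.8 − 3220×1.97 = −2324.6; K_2 = 71168 − 3220×(1.76 + 25.6) = −16931.2.
Balance: K_1 − x×(3220 − 2750) = K_2, so x = (K_1 − K_2)/(3220 − 2750) = 14606.6/470 = 31.1 km.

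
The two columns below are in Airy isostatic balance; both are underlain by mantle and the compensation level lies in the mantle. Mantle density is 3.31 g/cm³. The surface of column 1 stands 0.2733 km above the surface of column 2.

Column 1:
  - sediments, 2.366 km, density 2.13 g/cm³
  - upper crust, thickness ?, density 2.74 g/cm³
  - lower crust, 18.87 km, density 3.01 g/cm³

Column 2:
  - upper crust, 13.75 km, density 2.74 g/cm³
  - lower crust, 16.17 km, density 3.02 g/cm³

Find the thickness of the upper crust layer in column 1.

Take the compensation level at the base of the deeper column (depth z_c below the surface of column 1) and equate Σ ρ_i t_i down to z_c; mantle fills any gap and the z_c terms cancel.
Column 1: 2.366×2.13 + x×2.74 + 18.87×3.01 + (z_c − 21.236 − x)×3.31
Column 2: 0.2733×0 + 13.75×2.74 + 16.17×3.02 + (z_c − 0.2733 − 29.92)×3.31
The z_c×3.31 term appears on both sides and cancels. Collect the known terms of each column as K = Σ(ρt)_known − 3.31 × (depth of known layers): K_1 = 61.83828 − 3.31×21.236 = −8.45288; K_2 = 86.5084 − 3.31×(0.2733 + 29.92) = −13.431423.
Balance: K_1 − x×(3.31 − 2.74) = K_2, so x = (K_1 − K_2)/(3.31 − 2.74) = 4.97854/0.57 = 8.73 km.

8.73 km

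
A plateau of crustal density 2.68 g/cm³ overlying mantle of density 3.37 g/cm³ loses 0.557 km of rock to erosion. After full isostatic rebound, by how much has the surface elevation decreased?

Rebound u = e ρ_c/ρ_m = 0.557 km × 2.68/3.37 = 0.443 km.
Net surface drop = e − u = 0.557 km − 0.443 km = e (ρ_m − ρ_c)/ρ_m = 0.114 km.

0.114 km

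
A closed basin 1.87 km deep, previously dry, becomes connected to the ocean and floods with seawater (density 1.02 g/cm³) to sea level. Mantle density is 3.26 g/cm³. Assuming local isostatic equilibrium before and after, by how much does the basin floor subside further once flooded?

After flooding the water column is d + s deep. Its weight must equal the weight of mantle displaced by the extra subsidence s: (d + s) ρ_w = s ρ_m.
s = d ρ_w / (ρ_m − ρ_w) = 1.87 km × 1.02/(3.26 − 1.02) = 0.852 km.

0.852 km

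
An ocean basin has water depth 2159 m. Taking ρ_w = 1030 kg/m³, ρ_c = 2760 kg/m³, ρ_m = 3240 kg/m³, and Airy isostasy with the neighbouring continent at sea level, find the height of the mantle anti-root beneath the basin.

Balancing pressure at the compensation depth: replacing crust with seawater at the top is compensated by replacing crust with mantle at the base: d (ρ_c − ρ_w) = a (ρ_m − ρ_c).
a = d (ρ_c − ρ_w)/(ρ_m − ρ_c) = 2159 m × 1730/480 = 7780 m.

7780 m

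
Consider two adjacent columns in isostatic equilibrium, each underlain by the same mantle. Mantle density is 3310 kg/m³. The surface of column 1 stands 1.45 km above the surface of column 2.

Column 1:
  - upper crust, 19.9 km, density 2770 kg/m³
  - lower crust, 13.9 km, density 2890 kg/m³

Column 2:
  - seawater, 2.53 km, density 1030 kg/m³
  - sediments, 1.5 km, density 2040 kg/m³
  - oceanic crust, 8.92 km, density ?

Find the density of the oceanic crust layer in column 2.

Take the compensation level at the base of the deeper column (depth z_c below the surface of column 1) and equate Σ ρ_i t_i down to z_c; mantle fills any gap and the z_c terms cancel.
Column 1: 19.9×2770 + 13.9×2890 + (z_c − 33.8)×3310
Column 2: 1.45×0 + 2.53×1030 + 1.5×2040 + 8.92×ρ + (z_c − 1.45 − 12.95)×3310
The z_c×3310 term appears on both sides and cancels. Collect the known terms of each column as K = Σ(ρt)_known − 3310 × (depth of known layers): K_1 = 95294 − 3310×33.8 = −16584; K_2 = 5665.9 − 3310×(1.45 + 12.95) = −41998.1.
Balance: K_1 = K_2 + 8.92×ρ, so ρ = (K_1 − K_2)/8.92 = 25414.1/8.92 = 2850 kg/m³.

2850 kg/m³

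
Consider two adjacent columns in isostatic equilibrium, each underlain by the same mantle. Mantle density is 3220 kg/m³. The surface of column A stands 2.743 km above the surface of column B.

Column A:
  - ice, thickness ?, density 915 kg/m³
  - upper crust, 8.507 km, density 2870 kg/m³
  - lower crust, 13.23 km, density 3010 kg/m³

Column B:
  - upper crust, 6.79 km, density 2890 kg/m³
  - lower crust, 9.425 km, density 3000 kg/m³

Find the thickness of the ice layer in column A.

3.21 km

Take the compensation level at the base of the deeper column (depth z_c below the surface of column A) and equate Σ ρ_i t_i down to z_c; mantle fills any gap and the z_c terms cancel.
Column A: x×915 + 8.507×2870 + 13.23×3010 + (z_c − 21.737 − x)×3220
Column B: 2.743×0 + 6.79×2890 + 9.425×3000 + (z_c − 2.743 − 16.215)×3220
The z_c×3220 term appears on both sides and cancels. Collect the known terms of each column as K = Σ(ρt)_known − 3220 × (depth of known layers): K_A = 64237.39 − 3220×21.737 = −5755.75; K_B = 47898.1 − 3220×(2.743 + 16.215) = −13146.66.
Balance: K_A − x×(3220 − 915) = K_B, so x = (K_A − K_B)/(3220 − 915) = 7390.91/2305 = 3.21 km.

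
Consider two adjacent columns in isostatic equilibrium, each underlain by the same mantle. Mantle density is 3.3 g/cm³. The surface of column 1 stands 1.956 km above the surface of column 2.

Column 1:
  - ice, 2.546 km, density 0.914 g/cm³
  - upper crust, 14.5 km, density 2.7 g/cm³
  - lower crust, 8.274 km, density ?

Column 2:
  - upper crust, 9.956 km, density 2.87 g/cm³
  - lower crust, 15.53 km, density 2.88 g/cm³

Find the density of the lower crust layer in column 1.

Take the compensation level at the base of the deeper column (depth z_c below the surface of column 1) and equate Σ ρ_i t_i down to z_c; mantle fills any gap and the z_c terms cancel.
Column 1: 2.546×0.914 + 14.5×2.7 + 8.274×ρ + (z_c − 25.32)×3.3
Column 2: 1.956×0 + 9.956×2.87 + 15.53×2.88 + (z_c − 1.956 − 25.486)×3.3
The z_c×3.3 term appears on both sides and cancels. Collect the known terms of each column as K = Σ(ρt)_known − 3.3 × (depth of known layers): K_1 = 41.477044 − 3.3×25.32 = −42.078956; K_2 = 73.30012 − 3.3×(1.956 + 25.486) = −17.25848.
Balance: K_1 + 8.274×ρ = K_2, so ρ = (K_2 − K_1)/8.274 = 24.8205/8.274 = 3 g/cm³.

3 g/cm³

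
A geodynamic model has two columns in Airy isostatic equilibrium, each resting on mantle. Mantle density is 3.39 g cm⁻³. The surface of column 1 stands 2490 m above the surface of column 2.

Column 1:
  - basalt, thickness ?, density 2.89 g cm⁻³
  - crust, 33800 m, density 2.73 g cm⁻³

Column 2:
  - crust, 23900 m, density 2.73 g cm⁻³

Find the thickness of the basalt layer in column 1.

Take the compensation level at the base of the deeper column (depth z_c below the surface of column 1) and equate Σ ρ_i t_i down to z_c; mantle fills any gap and the z_c terms cancel.
Column 1: x×2.89 + 33800×2.73 + (z_c − 33800 − x)×3.39
Column 2: 2490×0 + 23900×2.73 + (z_c − 2490 − 23900)×3.39
The z_c×3.39 term appears on both sides and cancels. Collect the known terms of each column as K = Σ(ρt)_known − 3.39 × (depth of known layers): K_1 = 92274 − 3.39×33800 = −22308; K_2 = 65247 − 3.39×(2490 + 23900) = −24215.1.
Balance: K_1 − x×(3.39 − 2.89) = K_2, so x = (K_1 − K_2)/(3.39 − 2.89) = 1907.1/0.5 = 3810 m.

3810 m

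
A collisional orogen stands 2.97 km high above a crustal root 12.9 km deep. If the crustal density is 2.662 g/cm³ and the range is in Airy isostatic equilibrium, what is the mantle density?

3.27 g/cm³

Airy balance: ρ_c h = (ρ_m − ρ_c) r → ρ_m = ρ_c (1 + h/r).
ρ_m = 2.662 × (1 + 2.97 km/12.9 km) = 3.27 g/cm³.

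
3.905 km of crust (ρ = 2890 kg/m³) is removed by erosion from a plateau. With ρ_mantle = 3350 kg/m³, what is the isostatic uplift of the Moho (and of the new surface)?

Unloading: uplift u = e ρ_c/ρ_m = 3.905 km × 2890/3350 = 3.37 km.

3.37 km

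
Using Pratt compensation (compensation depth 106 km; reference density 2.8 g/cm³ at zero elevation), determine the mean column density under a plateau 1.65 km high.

Pratt balance: ρ_ref D = ρ (D + h).
ρ = ρ_ref D/(D + h) = 2.8 × 106 km/(106 km + 1.65 km) = 2.76 g/cm³.

2.76 g/cm³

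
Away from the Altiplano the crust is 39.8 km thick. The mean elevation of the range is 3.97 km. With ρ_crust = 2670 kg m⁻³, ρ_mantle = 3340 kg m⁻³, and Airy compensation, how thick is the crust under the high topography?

Root depth r = h ρ_c / (ρ_m − ρ_c) = 3.97 km × 2670 / 670 = 15.82 km.
Total thickness = T + h + r = 39.8 km + 3.97 km + 15.82 km = 59.6 km.

59.6 km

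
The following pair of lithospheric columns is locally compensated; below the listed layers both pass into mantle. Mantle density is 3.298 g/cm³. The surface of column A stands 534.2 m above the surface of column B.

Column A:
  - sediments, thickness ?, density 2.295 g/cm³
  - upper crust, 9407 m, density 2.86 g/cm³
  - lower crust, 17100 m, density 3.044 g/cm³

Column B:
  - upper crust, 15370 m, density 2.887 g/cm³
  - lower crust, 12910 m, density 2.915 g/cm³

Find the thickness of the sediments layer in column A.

Take the compensation level at the base of the deeper column (depth z_c below the surface of column A) and equate Σ ρ_i t_i down to z_c; mantle fills any gap and the z_c terms cancel.
Column A: x×2.295 + 9407×2.86 + 17100×3.044 + (z_c − 26507 − x)×3.298
Column B: 534.2×0 + 15370×2.887 + 12910×2.915 + (z_c − 534.2 − 28280)×3.298
The z_c×3.298 term appears on both sides and cancels. Collect the known terms of each column as K = Σ(ρt)_known − 3.298 × (depth of known layers): K_A = 78956.42 − 3.298×26507 = −8463.666; K_B = 82005.84 − 3.298×(534.2 + 28280) = −13023.3916.
Balance: K_A − x×(3.298 − 2.295) = K_B, so x = (K_A − K_B)/(3.298 − 2.295) = 4559.73/1.003 = 4550 m.

4550 m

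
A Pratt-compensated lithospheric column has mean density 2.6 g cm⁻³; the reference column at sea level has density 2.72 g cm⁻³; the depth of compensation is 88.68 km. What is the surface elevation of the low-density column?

4.09 km

ρ_ref D = ρ (D + h) → h = D (ρ_ref − ρ)/ρ.
h = 88.68 km × (2.72 − 2.6)/2.6 = 4.09 km.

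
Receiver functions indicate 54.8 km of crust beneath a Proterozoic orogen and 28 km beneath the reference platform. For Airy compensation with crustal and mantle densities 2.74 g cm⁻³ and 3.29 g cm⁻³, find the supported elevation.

Excess crust Δ = 54.8 km − 28 km = 26.8 km, split between elevation h and root r with h + r = Δ.
Airy balance ρ_c h = (ρ_m − ρ_c) r gives r = h ρ_c/(ρ_m − ρ_c), so h (1 + ρ_c/(ρ_m − ρ_c)) = Δ, i.e. h = Δ (ρ_m − ρ_c)/ρ_m.
h = 26.8 km × 0.55/3.29 = 4.48 km.

4.48 km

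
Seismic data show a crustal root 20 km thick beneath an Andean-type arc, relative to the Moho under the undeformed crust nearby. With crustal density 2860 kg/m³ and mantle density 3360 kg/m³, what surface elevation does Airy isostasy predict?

Equating mass per unit area of the two columns: ρ_c h = (ρ_m − ρ_c) r.
h = r (ρ_m − ρ_c) / ρ_c = 20 km × (3360 − 2860) / 2860 = 3.5 km.

3.5 km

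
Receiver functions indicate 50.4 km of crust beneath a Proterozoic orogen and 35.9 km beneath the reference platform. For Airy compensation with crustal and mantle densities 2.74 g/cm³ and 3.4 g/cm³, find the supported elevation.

2.81 km

Excess crust Δ = 50.4 km − 35.9 km = 14.5 km, split between elevation h and root r with h + r = Δ.
Airy balance ρ_c h = (ρ_m − ρ_c) r gives r = h ρ_c/(ρ_m − ρ_c), so h (1 + ρ_c/(ρ_m − ρ_c)) = Δ, i.e. h = Δ (ρ_m − ρ_c)/ρ_m.
h = 14.5 km × 0.66/3.4 = 2.81 km.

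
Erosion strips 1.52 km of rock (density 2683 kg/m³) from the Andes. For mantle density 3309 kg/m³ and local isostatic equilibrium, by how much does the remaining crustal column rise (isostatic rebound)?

Unloading: uplift u = e ρ_c/ρ_m = 1.52 km × 2683/3309 = 1.23 km.

1.23 km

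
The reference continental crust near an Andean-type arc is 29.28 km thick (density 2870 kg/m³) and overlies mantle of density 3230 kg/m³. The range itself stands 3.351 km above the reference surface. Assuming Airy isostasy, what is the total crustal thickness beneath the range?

59.3 km

Root depth r = h ρ_c / (ρ_m − ρ_c) = 3.351 km × 2870 / 360 = 26.71 km.
Total thickness = T + h + r = 29.28 km + 3.351 km + 26.71 km = 59.3 km.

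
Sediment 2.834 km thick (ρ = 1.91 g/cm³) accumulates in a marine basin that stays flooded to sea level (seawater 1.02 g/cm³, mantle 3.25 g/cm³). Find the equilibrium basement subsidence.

1.13 km

Submarine loading: the sediment displaces seawater, and the subsidence is in turn flooded, so s (ρ_m − ρ_w) = t (ρ_sed − ρ_w).
s = 2.834 km × (1.91 − 1.02) / (3.25 − 1.02) = 1.13 km.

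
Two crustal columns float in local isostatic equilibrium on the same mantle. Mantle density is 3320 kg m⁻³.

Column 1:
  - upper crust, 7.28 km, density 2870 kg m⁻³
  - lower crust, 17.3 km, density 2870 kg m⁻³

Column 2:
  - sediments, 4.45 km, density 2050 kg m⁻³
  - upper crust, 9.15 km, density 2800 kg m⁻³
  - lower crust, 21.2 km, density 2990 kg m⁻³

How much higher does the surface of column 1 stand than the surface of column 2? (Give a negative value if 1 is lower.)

−1.91 km

For any compensation level in the mantle, the mantle terms cancel and isostasy reduces to e = (Σt_1 − Σt_2) − (Σ(ρt)_1 − Σ(ρt)_2) / ρ_m.
Σt_1 = 24.58 km; Σt_2 = 34.8 km; Σ(ρt)_1 = 70544.6; Σ(ρt)_2 = 98130.5 (in km·kg m⁻³).
e = (24.58 − 34.8) − (70544.6 − 98130.5) / 3320 = −1.91 km.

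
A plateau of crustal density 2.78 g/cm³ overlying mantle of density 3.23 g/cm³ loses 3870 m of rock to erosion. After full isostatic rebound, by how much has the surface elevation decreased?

Rebound u = e ρ_c/ρ_m = 3870 m × 2.78/3.23 = 3331 m.
Net surface drop = e − u = 3870 m − 3331 m = e (ρ_m − ρ_c)/ρ_m = 539 m.

539 m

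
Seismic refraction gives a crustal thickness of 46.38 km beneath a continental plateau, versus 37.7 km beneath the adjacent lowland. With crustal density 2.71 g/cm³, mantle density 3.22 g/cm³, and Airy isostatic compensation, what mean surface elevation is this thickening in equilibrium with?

1.37 km

Excess crust Δ = 46.38 km − 37.7 km = 8.68 km, split between elevation h and root r with h + r = Δ.
Airy balance ρ_c h = (ρ_m − ρ_c) r gives r = h ρ_c/(ρ_m − ρ_c), so h (1 + ρ_c/(ρ_m − ρ_c)) = Δ, i.e. h = Δ (ρ_m − ρ_c)/ρ_m.
h = 8.68 km × 0.51/3.22 = 1.37 km.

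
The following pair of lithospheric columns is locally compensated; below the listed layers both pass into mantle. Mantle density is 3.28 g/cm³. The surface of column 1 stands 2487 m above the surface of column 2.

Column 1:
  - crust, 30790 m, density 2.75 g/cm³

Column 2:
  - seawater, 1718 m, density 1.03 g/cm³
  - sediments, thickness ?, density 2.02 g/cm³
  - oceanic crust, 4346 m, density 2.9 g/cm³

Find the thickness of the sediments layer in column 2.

2100 m

Take the compensation level at the base of the deeper column (depth z_c below the surface of column 1) and equate Σ ρ_i t_i down to z_c; mantle fills any gap and the z_c terms cancel.
Column 1: 30790×2.75 + (z_c − 30790)×3.28
Column 2: 2487×0 + 1718×1.03 + x×2.02 + 4346×2.9 + (z_c − 2487 − 6064 − x)×3.28
The z_c×3.28 term appears on both sides and cancels. Collect the known terms of each column as K = Σ(ρt)_known − 3.28 × (depth of known layers): K_1 = 84672.5 − 3.28×30790 = −16318.7; K_2 = 14372.94 − 3.28×(2487 + 6064) = −13674.34.
Balance: K_1 = K_2 − x×(3.28 − 2.02), so x = (K_2 − K_1)/(3.28 − 2.02) = 2644.36/1.26 = 2100 m.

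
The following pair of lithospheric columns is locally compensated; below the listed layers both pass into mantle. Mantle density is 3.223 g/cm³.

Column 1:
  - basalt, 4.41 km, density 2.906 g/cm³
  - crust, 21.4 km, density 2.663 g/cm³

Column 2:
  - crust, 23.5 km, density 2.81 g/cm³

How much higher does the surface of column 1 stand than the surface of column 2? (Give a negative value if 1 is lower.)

1.14 km

For any compensation level in the mantle, the mantle terms cancel and isostasy reduces to e = (Σt_1 − Σt_2) − (Σ(ρt)_1 − Σ(ρt)_2) / ρ_m.
Σt_1 = 25.81 km; Σt_2 = 23.5 km; Σ(ρt)_1 = 69.80366; Σ(ρt)_2 = 66.035 (in km·g/cm³).
e = (25.81 − 23.5) − (69.80366 − 66.035) / 3.223 = 1.14 km.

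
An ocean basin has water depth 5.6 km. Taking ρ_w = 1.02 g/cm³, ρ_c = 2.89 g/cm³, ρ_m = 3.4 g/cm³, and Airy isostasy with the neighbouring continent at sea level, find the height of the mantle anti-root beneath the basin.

For local isostatic compensation: replacing crust with seawater at the top is compensated by replacing crust with mantle at the base: d (ρ_c − ρ_w) = a (ρ_m − ρ_c).
a = d (ρ_c − ρ_w)/(ρ_m − ρ_c) = 5.6 km × 1.87/0.51 = 20.5 km.

20.5 km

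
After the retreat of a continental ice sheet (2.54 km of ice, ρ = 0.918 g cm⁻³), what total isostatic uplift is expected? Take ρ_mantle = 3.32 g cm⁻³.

0.702 km

Removing the load lets mantle flow back in; uplift u satisfies ρ_ice t = ρ_m u.
u = t ρ_ice/ρ_m = 2.54 km × 0.918/3.32 = 0.702 km.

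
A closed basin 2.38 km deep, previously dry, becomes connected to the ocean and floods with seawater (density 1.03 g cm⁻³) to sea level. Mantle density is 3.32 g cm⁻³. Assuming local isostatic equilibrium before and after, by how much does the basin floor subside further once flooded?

1.07 km

After flooding the water column is d + s deep. Its weight must equal the weight of mantle displaced by the extra subsidence s: (d + s) ρ_w = s ρ_m.
s = d ρ_w / (ρ_m − ρ_w) = 2.38 km × 1.03/(3.32 − 1.03) = 1.07 km.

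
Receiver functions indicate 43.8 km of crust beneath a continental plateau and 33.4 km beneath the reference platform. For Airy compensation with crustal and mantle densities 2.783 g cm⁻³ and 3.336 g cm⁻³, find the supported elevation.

Excess crust Δ = 43.8 km − 33.4 km = 10.4 km, split between elevation h and root r with h + r = Δ.
Airy balance ρ_c h = (ρ_m − ρ_c) r gives r = h ρ_c/(ρ_m − ρ_c), so h (1 + ρ_c/(ρ_m − ρ_c)) = Δ, i.e. h = Δ (ρ_m − ρ_c)/ρ_m.
h = 10.4 km × 0.553/3.336 = 1.72 km.

1.72 km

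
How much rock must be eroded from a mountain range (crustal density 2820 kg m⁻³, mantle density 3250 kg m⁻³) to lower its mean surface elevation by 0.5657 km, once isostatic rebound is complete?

4.28 km

Net drop Δ = e − u = e − e ρ_c/ρ_m = e (ρ_m − ρ_c)/ρ_m.
e = Δ ρ_m/(ρ_m − ρ_c) = 0.5657 km × 3250/430 = 4.28 km.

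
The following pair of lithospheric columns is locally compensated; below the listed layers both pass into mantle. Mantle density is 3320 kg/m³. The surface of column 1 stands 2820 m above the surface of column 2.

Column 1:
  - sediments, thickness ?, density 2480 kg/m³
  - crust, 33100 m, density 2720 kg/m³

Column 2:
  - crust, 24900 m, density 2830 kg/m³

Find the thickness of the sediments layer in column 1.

2030 m

Take the compensation level at the base of the deeper column (depth z_c below the surface of column 1) and equate Σ ρ_i t_i down to z_c; mantle fills any gap and the z_c terms cancel.
Column 1: x×2480 + 33100×2720 + (z_c − 33100 − x)×3320
Column 2: 2820×0 + 24900×2830 + (z_c − 2820 − 24900)×3320
The z_c×3320 term appears on both sides and cancels. Collect the known terms of each column as K = Σ(ρt)_known − 3320 × (depth of known layers): K_1 = 90032000 − 3320×33100 = −19860000; K_2 = 70467000 − 3320×(2820 + 24900) = −21563400.
Balance: K_1 − x×(3320 − 2480) = K_2, so x = (K_1 − K_2)/(3320 − 2480) = 1703400/840 = 2030 m.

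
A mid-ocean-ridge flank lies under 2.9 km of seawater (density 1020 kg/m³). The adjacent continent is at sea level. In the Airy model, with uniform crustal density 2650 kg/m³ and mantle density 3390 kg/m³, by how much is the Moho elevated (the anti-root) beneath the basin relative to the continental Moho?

Balancing pressure at the compensation depth: replacing crust with seawater at the top is compensated by replacing crust with mantle at the base: d (ρ_c − ρ_w) = a (ρ_m − ρ_c).
a = d (ρ_c − ρ_w)/(ρ_m − ρ_c) = 2.9 km × 1630/740 = 6.39 km.

6.39 km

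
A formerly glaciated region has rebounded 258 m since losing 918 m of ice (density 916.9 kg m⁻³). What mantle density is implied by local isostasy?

3260 kg m⁻³

ρ_m = ρ_ice t / u = 916.9 × 918 m/258 m = 3260 kg m⁻³.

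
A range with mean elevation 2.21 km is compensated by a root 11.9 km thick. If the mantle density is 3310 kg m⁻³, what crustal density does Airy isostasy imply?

2790 kg m⁻³

ρ_c h = (ρ_m − ρ_c) r → ρ_c (h + r) = ρ_m r → ρ_c = ρ_m r / (h + r).
ρ_c = 3310 × 11.9 km / (2.21 km + 11.9 km) = 2790 kg m⁻³.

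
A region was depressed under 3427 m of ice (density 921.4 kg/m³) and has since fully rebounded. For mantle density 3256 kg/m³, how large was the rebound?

Removing the load lets mantle flow back in; uplift u satisfies ρ_ice t = ρ_m u.
u = t ρ_ice/ρ_m = 3427 m × 921.4/3256 = 970 m.

970 m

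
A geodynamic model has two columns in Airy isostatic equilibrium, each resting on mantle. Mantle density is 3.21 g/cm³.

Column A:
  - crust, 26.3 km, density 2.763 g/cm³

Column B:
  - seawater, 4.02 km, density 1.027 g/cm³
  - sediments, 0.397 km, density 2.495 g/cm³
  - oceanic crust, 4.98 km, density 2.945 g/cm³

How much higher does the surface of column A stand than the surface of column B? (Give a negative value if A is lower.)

0.429 km

For any compensation level in the mantle, the mantle terms cancel and isostasy reduces to e = (Σt_A − Σt_B) − (Σ(ρt)_A − Σ(ρt)_B) / ρ_m.
Σt_A = 26.3 km; Σt_B = 9.397 km; Σ(ρt)_A = 72.6669; Σ(ρt)_B = 19.785155 (in km·g/cm³).
e = (26.3 − 9.397) − (72.6669 − 19.785155) / 3.21 = 0.429 km.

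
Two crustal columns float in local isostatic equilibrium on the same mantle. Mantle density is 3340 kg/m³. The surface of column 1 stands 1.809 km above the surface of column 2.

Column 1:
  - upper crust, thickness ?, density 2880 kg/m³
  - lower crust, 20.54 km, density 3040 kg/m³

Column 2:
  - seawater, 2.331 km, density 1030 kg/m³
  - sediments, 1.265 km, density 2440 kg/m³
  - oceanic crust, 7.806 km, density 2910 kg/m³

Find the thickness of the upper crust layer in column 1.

Take the compensation level at the base of the deeper column (depth z_c below the surface of column 1) and equate Σ ρ_i t_i down to z_c; mantle fills any gap and the z_c terms cancel.
Column 1: x×2880 + 20.54×3040 + (z_c − 20.54 − x)×3340
Column 2: 1.809×0 + 2.331×1030 + 1.265×2440 + 7.806×2910 + (z_c − 1.809 − 11.402)×3340
The z_c×3340 term appears on both sides and cancels. Collect the known terms of each column as K = Σ(ρt)_known − 3340 × (depth of known layers): K_1 = 62441.6 − 3340×20.54 = −6162; K_2 = 28202.99 − 3340×(1.809 + 11.402) = −15921.75.
Balance: K_1 − x×(3340 − 2880) = K_2, so x = (K_1 − K_2)/(3340 − 2880) = 9759.75/460 = 21.2 km.

21.2 km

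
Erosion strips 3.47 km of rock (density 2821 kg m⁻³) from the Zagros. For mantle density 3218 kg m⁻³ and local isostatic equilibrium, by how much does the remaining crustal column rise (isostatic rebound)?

3.04 km

Unloading: uplift u = e ρ_c/ρ_m = 3.47 km × 2821/3218 = 3.04 km.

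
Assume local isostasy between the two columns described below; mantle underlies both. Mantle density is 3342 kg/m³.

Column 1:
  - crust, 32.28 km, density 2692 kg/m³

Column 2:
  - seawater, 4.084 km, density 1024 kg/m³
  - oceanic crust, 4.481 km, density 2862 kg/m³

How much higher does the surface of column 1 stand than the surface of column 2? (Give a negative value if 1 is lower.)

For any compensation level in the mantle, the mantle terms cancel and isostasy reduces to e = (Σt_1 − Σt_2) − (Σ(ρt)_1 − Σ(ρt)_2) / ρ_m.
Σt_1 = 32.28 km; Σt_2 = 8.565 km; Σ(ρt)_1 = 86897.76; Σ(ρt)_2 = 17006.638 (in km·kg/m³).
e = (32.28 − 8.565) − (86897.76 − 17006.638) / 3342 = 2.8 km.

2.8 km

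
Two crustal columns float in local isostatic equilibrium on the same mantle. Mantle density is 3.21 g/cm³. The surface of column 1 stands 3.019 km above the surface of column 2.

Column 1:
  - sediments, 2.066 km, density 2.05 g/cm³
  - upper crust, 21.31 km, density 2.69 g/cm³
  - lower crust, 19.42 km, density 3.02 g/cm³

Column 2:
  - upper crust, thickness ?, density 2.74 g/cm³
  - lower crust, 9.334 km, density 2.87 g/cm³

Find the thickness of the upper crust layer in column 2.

9.16 km

Take the compensation level at the base of the deeper column (depth z_c below the surface of column 1) and equate Σ ρ_i t_i down to z_c; mantle fills any gap and the z_c terms cancel.
Column 1: 2.066×2.05 + 21.31×2.69 + 19.42×3.02 + (z_c − 42.796)×3.21
Column 2: 3.019×0 + x×2.74 + 9.334×2.87 + (z_c − 3.019 − 9.334 − x)×3.21
The z_c×3.21 term appears on both sides and cancels. Collect the known terms of each column as K = Σ(ρt)_known − 3.21 × (depth of known layers): K_1 = 120.2076 − 3.21×42.796 = −17.16756; K_2 = 26.78858 − 3.21×(3.019 + 9.334) = −12.86455.
Balance: K_1 = K_2 − x×(3.21 − 2.74), so x = (K_2 − K_1)/(3.21 − 2.74) = 4.30301/0.47 = 9.16 km.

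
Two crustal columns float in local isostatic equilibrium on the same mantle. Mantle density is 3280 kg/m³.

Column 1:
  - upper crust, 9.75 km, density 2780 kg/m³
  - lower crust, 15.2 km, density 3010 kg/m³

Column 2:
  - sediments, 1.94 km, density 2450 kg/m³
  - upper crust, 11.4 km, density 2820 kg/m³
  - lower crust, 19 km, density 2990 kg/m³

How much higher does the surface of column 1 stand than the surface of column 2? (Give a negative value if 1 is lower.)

For any compensation level in the mantle, the mantle terms cancel and isostasy reduces to e = (Σt_1 − Σt_2) − (Σ(ρt)_1 − Σ(ρt)_2) / ρ_m.
Σt_1 = 24.95 km; Σt_2 = 32.34 km; Σ(ρt)_1 = 72857; Σ(ρt)_2 = 93711 (in km·kg/m³).
e = (24.95 − 32.34) − (72857 − 93711) / 3280 = −1.03 km.

−1.03 km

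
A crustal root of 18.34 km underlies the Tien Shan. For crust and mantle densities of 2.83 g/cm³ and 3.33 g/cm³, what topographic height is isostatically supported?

3.24 km

Balancing pressure at the compensation depth: ρ_c h = (ρ_m − ρ_c) r.
h = r (ρ_m − ρ_c) / ρ_c = 18.34 km × (3.33 − 2.83) / 2.83 = 3.24 km.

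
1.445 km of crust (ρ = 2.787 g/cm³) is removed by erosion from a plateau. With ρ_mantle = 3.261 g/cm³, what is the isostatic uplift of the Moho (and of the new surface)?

1.23 km

Unloading: uplift u = e ρ_c/ρ_m = 1.445 km × 2.787/3.261 = 1.23 km.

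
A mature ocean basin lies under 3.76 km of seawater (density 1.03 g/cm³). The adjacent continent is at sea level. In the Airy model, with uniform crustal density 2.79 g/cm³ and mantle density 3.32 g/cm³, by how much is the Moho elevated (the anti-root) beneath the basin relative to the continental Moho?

Balancing pressure at the compensation depth: replacing crust with seawater at the top is compensated by replacing crust with mantle at the base: d (ρ_c − ρ_w) = a (ρ_m − ρ_c).
a = d (ρ_c − ρ_w)/(ρ_m − ρ_c) = 3.76 km × 1.76/0.53 = 12.5 km.

12.5 km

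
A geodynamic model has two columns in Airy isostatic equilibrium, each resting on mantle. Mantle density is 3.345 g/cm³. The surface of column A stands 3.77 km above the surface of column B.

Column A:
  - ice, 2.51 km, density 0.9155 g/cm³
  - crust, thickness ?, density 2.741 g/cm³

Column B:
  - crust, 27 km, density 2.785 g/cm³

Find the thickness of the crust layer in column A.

35.8 km

Take the compensation level at the base of the deeper column (depth z_c below the surface of column A) and equate Σ ρ_i t_i down to z_c; mantle fills any gap and the z_c terms cancel.
Column A: 2.51×0.9155 + x×2.741 + (z_c − 2.51 − x)×3.345
Column B: 3.77×0 + 27×2.785 + (z_c − 3.77 − 27)×3.345
The z_c×3.345 term appears on both sides and cancels. Collect the known terms of each column as K = Σ(ρt)_known − 3.345 × (depth of known layers): K_A = 2.297905 − 3.345×2.51 = −6.098045; K_B = 75.195 − 3.345×(3.77 + 27) = −27.73065.
Balance: K_A − x×(3.345 − 2.741) = K_B, so x = (K_A − K_B)/(3.345 − 2.741) = 21.6326/0.604 = 35.8 km.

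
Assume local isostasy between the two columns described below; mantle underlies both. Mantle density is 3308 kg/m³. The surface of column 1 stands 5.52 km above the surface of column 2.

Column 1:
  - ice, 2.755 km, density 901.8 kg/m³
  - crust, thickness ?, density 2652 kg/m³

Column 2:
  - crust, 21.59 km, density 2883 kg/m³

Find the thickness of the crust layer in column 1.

Take the compensation level at the base of the deeper column (depth z_c below the surface of column 1) and equate Σ ρ_i t_i down to z_c; mantle fills any gap and the z_c terms cancel.
Column 1: 2.755×901.8 + x×2652 + (z_c − 2.755 − x)×3308
Column 2: 5.52×0 + 21.59×2883 + (z_c − 5.52 − 21.59)×3308
The z_c×3308 term appears on both sides and cancels. Collect the known terms of each column as K = Σ(ρt)_known − 3308 × (depth of known layers): K_1 = 2484.459 − 3308×2.755 = −6629.081; K_2 = 62243.97 − 3308×(5.52 + 21.59) = −27435.91.
Balance: K_1 − x×(3308 − 2652) = K_2, so x = (K_1 − K_2)/(3308 − 2652) = 20806.8/656 = 31.7 km.

31.7 km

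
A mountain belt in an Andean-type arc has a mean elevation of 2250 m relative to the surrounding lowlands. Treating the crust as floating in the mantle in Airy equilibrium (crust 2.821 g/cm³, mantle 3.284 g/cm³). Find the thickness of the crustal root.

In Airy isostatic equilibrium: the weight of the topography is balanced by the buoyancy of the root, ρ_c h = (ρ_m − ρ_c) r.
r = h · ρ_c / (ρ_m − ρ_c) = 2250 m × 2.821 / (3.284 − 2.821) = 13700 m.

13700 m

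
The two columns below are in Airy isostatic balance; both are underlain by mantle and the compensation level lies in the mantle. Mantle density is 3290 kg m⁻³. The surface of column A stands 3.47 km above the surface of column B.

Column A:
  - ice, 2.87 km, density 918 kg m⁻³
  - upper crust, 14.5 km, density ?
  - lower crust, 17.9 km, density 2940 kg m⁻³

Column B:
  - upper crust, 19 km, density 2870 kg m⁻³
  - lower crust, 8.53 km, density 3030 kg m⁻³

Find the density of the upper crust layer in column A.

Take the compensation level at the base of the deeper column (depth z_c below the surface of column A) and equate Σ ρ_i t_i down to z_c; mantle fills any gap and the z_c terms cancel.
Column A: 2.87×918 + 14.5×ρ + 17.9×2940 + (z_c − 35.27)×3290
Column B: 3.47×0 + 19×2870 + 8.53×3030 + (z_c − 3.47 − 27.53)×3290
The z_c×3290 term appears on both sides and cancels. Collect the known terms of each column as K = Σ(ρt)_known − 3290 × (depth of known layers): K_A = 55260.66 − 3290×35.27 = −60777.64; K_B = 80375.9 − 3290×(3.47 + 27.53) = −21614.1.
Balance: K_A + 14.5×ρ = K_B, so ρ = (K_B − K_A)/14.5 = 39163.5/14.5 = 2700 kg m⁻³.

2700 kg m⁻³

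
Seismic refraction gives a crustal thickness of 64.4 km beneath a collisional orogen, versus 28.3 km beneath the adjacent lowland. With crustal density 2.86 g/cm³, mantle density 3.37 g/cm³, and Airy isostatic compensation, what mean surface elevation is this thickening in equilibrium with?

5.46 km

Excess crust Δ = 64.4 km − 28.3 km = 36.1 km, split between elevation h and root r with h + r = Δ.
Airy balance ρ_c h = (ρ_m − ρ_c) r gives r = h ρ_c/(ρ_m − ρ_c), so h (1 + ρ_c/(ρ_m − ρ_c)) = Δ, i.e. h = Δ (ρ_m − ρ_c)/ρ_m.
h = 36.1 km × 0.51/3.37 = 5.46 km.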